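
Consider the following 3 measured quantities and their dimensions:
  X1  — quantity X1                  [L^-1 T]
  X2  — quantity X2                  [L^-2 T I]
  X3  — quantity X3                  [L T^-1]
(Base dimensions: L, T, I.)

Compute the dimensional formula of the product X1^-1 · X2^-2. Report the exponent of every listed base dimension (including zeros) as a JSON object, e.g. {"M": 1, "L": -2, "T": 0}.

{"L": 5, "T": -3, "I": -2}

Dimensional matrix (L×T×I by X1×X2×X3):
  L: [-1 -2  1]
  T: [ 1  1 -1]
  I: [ 0  1  0]
  [L]: (-1)·-1+(-2)·-2 = 5
  [T]: (-1)·1+(-2)·1 = -3
  [I]: (-1)·0+(-2)·1 = -2
⇒ L^5 T^-3 I^-2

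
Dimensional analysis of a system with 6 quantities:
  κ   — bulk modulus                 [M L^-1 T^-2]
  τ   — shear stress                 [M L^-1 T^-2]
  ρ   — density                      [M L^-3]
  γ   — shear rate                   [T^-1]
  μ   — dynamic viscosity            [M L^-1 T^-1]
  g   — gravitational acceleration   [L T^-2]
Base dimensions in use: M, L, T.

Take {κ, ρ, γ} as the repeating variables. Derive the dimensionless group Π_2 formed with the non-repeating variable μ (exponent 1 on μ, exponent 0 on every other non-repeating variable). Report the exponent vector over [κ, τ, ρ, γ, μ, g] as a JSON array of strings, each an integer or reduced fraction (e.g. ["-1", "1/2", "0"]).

Exponent matrix [M,L,T] × [κ,τ,ρ,γ,μ,g]:
  M: [ 1  1  1  0  1  0]
  L: [-1 -1 -3  0 -1  1]
  T: [-2 -2  0 -1 -1 -2]
RREF → pivots at {κ,ρ,γ} ⇒ r = 3
Pivot set = {κ,ρ,γ}, free = {τ,μ,g}
RREF:
  r0: [   1    1    0    0    1  1/2]
  r1: [   0    0    1    0    0 -1/2]
  r2: [   0    0    0    1   -1    1]
Fix exponent of μ at 1, τ at 0, g at 0; solve each RREF row for its pivot's exponent:
  r0: exp(κ) + (1)·1 = 0 ⇒ exp(κ) = -1
  r1: exp(ρ) + (0)·1 = 0 ⇒ exp(ρ) = 0
  r2: exp(γ) + (-1)·1 = 0 ⇒ exp(γ) = 1
Π_2 = κ^-1 · γ · μ

["-1", "0", "0", "1", "1", "0"]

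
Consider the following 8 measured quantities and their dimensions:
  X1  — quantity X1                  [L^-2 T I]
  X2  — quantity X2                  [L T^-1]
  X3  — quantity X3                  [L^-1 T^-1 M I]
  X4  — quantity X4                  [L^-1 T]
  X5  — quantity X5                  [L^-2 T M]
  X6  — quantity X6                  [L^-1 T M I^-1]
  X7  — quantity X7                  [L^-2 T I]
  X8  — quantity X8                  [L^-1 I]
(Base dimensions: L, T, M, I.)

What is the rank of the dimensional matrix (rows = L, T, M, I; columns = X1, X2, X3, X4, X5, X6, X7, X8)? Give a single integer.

3

Exponent matrix [L,T,M,I] × [X1,X2,X3,X4,X5,X6,X7,X8]:
  L: [-2  1 -1 -1 -2 -1 -2 -1]
  T: [ 1 -1 -1  1  1  1  1  0]
  M: [ 0  0  1  0  1  1  0  0]
  I: [ 1  0  1  0  0 -1  1  1]
Echelon form has 3 nonzero rows (pivots: X1,X2,X3)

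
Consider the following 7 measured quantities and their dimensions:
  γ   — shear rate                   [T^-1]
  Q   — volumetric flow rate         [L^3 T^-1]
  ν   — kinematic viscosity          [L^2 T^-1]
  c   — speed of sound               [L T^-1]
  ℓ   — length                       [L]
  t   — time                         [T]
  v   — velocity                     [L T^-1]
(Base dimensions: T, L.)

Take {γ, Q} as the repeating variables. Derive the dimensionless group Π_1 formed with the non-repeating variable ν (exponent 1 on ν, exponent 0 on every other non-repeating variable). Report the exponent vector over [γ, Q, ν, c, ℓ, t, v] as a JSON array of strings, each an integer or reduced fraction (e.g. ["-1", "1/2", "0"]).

Write exponents as rows T,L / cols γ,Q,ν,c,ℓ,t,v:
  T: [-1 -1 -1 -1  0  1 -1]
  L: [ 0  3  2  1  1  0  1]
RREF → pivots at {γ,Q} ⇒ r = 2
Pivot set = {γ,Q}, free = {ν,c,ℓ,t,v}
RREF:
  r0: [   1    0  1/3  2/3 -1/3   -1  2/3]
  r1: [   0    1  2/3  1/3  1/3    0  1/3]
Fix exponent of ν at 1, c at 0, ℓ at 0, t at 0, v at 0; solve each RREF row for its pivot's exponent:
  r0: exp(γ) + (1/3)·1 = 0 ⇒ exp(γ) = -1/3
  r1: exp(Q) + (2/3)·1 = 0 ⇒ exp(Q) = -2/3
Π_1 = γ^(-1/3) · Q^(-2/3) · ν

["-1/3", "-2/3", "1", "0", "0", "0", "0"]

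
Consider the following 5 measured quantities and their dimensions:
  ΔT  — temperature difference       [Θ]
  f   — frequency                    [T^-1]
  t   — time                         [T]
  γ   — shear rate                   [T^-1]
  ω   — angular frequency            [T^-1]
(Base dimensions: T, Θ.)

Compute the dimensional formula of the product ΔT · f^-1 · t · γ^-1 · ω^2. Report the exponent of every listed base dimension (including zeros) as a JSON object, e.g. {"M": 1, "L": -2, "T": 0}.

Exponent matrix [T,Θ] × [ΔT,f,t,γ,ω]:
  T: [ 0 -1  1 -1 -1]
  Θ: [ 1  0  0  0  0]
  [T]: (1)·0+(-1)·-1+(1)·1+(-1)·-1+(2)·-1 = 1
  [Θ]: (1)·1+(-1)·0+(1)·0+(-1)·0+(2)·0 = 1
⇒ T Θ

{"T": 1, "Θ": 1}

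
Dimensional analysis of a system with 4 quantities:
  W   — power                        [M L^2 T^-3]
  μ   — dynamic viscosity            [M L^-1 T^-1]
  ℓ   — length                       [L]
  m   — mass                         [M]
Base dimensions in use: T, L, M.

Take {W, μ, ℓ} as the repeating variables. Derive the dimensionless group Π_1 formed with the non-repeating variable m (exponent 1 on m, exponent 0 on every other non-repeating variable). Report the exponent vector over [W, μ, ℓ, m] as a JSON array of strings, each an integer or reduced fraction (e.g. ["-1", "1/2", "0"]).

Exponent matrix [T,L,M] × [W,μ,ℓ,m]:
  T: [-3 -1  0  0]
  L: [ 2 -1  1  0]
  M: [ 1  1  0  1]
RREF → pivots at {W,μ,ℓ} ⇒ r = 3
Pivot set = {W,μ,ℓ}, free = {m}
RREF:
  r0: [   1    0    0 -1/2]
  r1: [   0    1    0  3/2]
  r2: [   0    0    1  5/2]
Fix exponent of m at 1; solve each RREF row for its pivot's exponent:
  r0: exp(W) + (-1/2)·1 = 0 ⇒ exp(W) = 1/2
  r1: exp(μ) + (3/2)·1 = 0 ⇒ exp(μ) = -3/2
  r2: exp(ℓ) + (5/2)·1 = 0 ⇒ exp(ℓ) = -5/2
Π_1 = W^(1/2) · μ^(-3/2) · ℓ^(-5/2) · m

["1/2", "-3/2", "-5/2", "1"]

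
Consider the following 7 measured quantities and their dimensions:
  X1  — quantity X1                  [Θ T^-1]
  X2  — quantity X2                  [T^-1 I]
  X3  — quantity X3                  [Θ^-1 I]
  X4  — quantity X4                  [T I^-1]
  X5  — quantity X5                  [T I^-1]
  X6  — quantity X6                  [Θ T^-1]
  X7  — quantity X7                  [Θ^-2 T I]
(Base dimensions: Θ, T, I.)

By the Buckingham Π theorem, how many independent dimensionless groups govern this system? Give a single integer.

Dimensional matrix (Θ×T×I by X1×X2×X3×X4×X5×X6×X7):
  Θ: [ 1  0 -1  0  0  1 -2]
  T: [-1 -1  0  1  1 -1  1]
  I: [ 0  1  1 -1 -1  0  1]
RREF → pivots at {X1,X2} ⇒ r = 2
7 vars − rank 2 = 5 Π groups

5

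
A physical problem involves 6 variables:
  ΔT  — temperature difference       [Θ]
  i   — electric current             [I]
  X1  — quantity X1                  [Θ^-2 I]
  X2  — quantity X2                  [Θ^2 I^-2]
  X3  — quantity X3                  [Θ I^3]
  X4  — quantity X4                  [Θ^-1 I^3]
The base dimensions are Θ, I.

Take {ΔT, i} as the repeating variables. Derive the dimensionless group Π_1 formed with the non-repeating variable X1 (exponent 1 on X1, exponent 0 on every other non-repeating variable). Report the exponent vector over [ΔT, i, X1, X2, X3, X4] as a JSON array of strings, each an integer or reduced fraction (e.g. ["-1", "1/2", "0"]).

Write exponents as rows Θ,I / cols ΔT,i,X1,X2,X3,X4:
  Θ: [ 1  0 -2  2  1 -1]
  I: [ 0  1  1 -2  3  3]
Echelon form has 2 nonzero rows (pivots: ΔT,i)
Pivot set = {ΔT,i}, free = {X1,X2,X3,X4}
RREF:
  r0: [   1    0   -2    2    1   -1]
  r1: [   0    1    1   -2    3    3]
Fix exponent of X1 at 1, X2 at 0, X3 at 0, X4 at 0; solve each RREF row for its pivot's exponent:
  r0: exp(ΔT) + (-2)·1 = 0 ⇒ exp(ΔT) = 2
  r1: exp(i) + (1)·1 = 0 ⇒ exp(i) = -1
Π_1 = ΔT^2 · i^-1 · X1

["2", "-1", "1", "0", "0", "0"]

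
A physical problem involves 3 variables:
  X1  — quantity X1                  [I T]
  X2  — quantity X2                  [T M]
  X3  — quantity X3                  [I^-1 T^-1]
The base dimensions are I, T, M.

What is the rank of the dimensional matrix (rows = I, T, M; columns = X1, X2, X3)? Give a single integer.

Write exponents as rows I,T,M / cols X1,X2,X3:
  I: [ 1  0 -1]
  T: [ 1  1 -1]
  M: [ 0  1  0]
RREF → pivots at {X1,X2} ⇒ r = 2

2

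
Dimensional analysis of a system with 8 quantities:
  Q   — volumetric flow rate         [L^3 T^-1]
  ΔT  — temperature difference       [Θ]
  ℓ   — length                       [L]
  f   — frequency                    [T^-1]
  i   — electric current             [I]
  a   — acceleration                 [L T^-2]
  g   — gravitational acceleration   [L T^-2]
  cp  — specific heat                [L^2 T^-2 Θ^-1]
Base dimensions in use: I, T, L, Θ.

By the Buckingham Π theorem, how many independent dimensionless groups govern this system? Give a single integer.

Dimensional matrix (I×T×L×Θ by Q×ΔT×ℓ×f×i×a×g×cp):
  I: [ 0  0  0  0  1  0  0  0]
  T: [-1  0  0 -1  0 -2 -2 -2]
  L: [ 3  0  1  0  0  1  1  2]
  Θ: [ 0  1  0  0  0  0  0 -1]
Echelon form has 4 nonzero rows (pivots: Q,ΔT,ℓ,i)
8 vars − rank 4 = 4 Π groups

4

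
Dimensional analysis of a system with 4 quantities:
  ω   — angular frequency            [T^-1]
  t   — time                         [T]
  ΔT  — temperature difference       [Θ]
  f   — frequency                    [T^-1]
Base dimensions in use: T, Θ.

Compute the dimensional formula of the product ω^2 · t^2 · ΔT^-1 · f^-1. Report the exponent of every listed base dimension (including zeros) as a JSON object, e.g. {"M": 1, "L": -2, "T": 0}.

Dimensional matrix (T×Θ by ω×t×ΔT×f):
  T: [-1  1  0 -1]
  Θ: [ 0  0  1  0]
  [T]: (2)·-1+(2)·1+(-1)·0+(-1)·-1 = 1
  [Θ]: (2)·0+(2)·0+(-1)·1+(-1)·0 = -1
⇒ T Θ^-1

{"T": 1, "Θ": -1}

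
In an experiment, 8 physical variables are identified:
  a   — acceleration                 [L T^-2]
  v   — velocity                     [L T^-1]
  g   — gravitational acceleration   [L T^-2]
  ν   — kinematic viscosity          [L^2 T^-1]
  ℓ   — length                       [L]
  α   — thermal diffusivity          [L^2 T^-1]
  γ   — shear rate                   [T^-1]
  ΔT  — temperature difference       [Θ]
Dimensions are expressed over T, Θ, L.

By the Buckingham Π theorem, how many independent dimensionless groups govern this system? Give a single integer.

Exponent matrix [T,Θ,L] × [a,v,g,ν,ℓ,α,γ,ΔT]:
  T: [-2 -1 -2 -1  0 -1 -1  0]
  Θ: [ 0  0  0  0  0  0  0  1]
  L: [ 1  1  1  2  1  2  0  0]
RREF → pivots at {a,v,ΔT} ⇒ r = 3
Π count = n − r = 8 − 3 = 5

5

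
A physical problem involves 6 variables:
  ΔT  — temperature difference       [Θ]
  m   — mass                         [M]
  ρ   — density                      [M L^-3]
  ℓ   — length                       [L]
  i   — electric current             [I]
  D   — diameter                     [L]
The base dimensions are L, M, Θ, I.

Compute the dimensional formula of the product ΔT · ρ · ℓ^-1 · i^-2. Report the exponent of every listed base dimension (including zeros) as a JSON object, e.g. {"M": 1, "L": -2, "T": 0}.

{"L": -4, "M": 1, "Θ": 1, "I": -2}

Exponent matrix [L,M,Θ,I] × [ΔT,m,ρ,ℓ,i,D]:
  L: [ 0  0 -3  1  0  1]
  M: [ 0  1  1  0  0  0]
  Θ: [ 1  0  0  0  0  0]
  I: [ 0  0  0  0  1  0]
  [L]: (1)·0+(1)·-3+(-1)·1+(-2)·0 = -4
  [M]: (1)·0+(1)·1+(-1)·0+(-2)·0 = 1
  [Θ]: (1)·1+(1)·0+(-1)·0+(-2)·0 = 1
  [I]: (1)·0+(1)·0+(-1)·0+(-2)·1 = -2
⇒ L^-4 M Θ I^-2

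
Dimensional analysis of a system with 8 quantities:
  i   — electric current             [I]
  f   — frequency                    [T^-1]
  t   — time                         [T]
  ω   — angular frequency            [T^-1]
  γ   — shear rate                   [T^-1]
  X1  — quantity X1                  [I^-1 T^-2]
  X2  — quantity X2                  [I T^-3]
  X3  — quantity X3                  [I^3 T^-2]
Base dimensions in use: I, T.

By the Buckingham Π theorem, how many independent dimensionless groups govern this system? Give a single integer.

Exponent matrix [I,T] × [i,f,t,ω,γ,X1,X2,X3]:
  I: [ 1  0  0  0  0 -1  1  3]
  T: [ 0 -1  1 -1 -1 -2 -3 -2]
Echelon form has 2 nonzero rows (pivots: i,f)
8 vars − rank 2 = 6 Π groups

6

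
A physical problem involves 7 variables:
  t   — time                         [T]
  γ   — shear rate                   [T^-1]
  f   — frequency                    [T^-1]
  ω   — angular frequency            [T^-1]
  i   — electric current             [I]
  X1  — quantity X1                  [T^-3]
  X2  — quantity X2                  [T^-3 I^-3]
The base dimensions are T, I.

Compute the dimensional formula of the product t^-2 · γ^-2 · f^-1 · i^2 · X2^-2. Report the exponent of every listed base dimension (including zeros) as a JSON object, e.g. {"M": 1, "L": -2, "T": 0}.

{"T": 7, "I": 8}

Write exponents as rows T,I / cols t,γ,f,ω,i,X1,X2:
  T: [ 1 -1 -1 -1  0 -3 -3]
  I: [ 0  0  0  0  1  0 -3]
  [T]: (-2)·1+(-2)·-1+(-1)·-1+(2)·0+(-2)·-3 = 7
  [I]: (-2)·0+(-2)·0+(-1)·0+(2)·1+(-2)·-3 = 8
⇒ T^7 I^8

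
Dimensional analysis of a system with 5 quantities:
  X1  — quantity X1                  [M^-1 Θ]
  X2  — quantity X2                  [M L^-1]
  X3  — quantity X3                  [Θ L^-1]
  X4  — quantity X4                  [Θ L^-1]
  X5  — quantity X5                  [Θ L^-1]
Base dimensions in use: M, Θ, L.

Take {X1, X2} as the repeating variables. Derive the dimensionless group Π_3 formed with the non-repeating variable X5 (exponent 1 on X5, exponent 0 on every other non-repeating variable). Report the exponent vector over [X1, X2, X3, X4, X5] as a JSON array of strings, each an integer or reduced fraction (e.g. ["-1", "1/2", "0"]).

["-1", "-1", "0", "0", "1"]

Exponent matrix [M,Θ,L] × [X1,X2,X3,X4,X5]:
  M: [-1  1  0  0  0]
  Θ: [ 1  0  1  1  1]
  L: [ 0 -1 -1 -1 -1]
RREF → pivots at {X1,X2} ⇒ r = 2
Repeat: X1,X2; free: X3,X4,X5
RREF:
  r0: [   1    0    1    1    1]
  r1: [   0    1    1    1    1]
  r2: [   0    0    0    0    0]
Fix exponent of X5 at 1, X3 at 0, X4 at 0; solve each RREF row for its pivot's exponent:
  r0: exp(X1) + (1)·1 = 0 ⇒ exp(X1) = -1
  r1: exp(X2) + (1)·1 = 0 ⇒ exp(X2) = -1
Π_3 = X1^-1 · X2^-1 · X5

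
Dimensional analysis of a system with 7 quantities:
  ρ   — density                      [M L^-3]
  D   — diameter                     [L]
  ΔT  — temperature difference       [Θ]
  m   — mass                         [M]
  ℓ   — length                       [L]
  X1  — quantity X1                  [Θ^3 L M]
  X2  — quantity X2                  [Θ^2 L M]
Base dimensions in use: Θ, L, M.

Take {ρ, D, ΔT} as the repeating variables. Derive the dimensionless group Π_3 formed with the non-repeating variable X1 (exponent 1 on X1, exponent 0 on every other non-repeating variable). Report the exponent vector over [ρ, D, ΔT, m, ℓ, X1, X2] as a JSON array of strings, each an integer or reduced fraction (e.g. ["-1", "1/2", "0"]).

Dimensional matrix (Θ×L×M by ρ×D×ΔT×m×ℓ×X1×X2):
  Θ: [ 0  0  1  0  0  3  2]
  L: [-3  1  0  0  1  1  1]
  M: [ 1  0  0  1  0  1  1]
Echelon form has 3 nonzero rows (pivots: ρ,D,ΔT)
Repeat: ρ,D,ΔT; free: m,ℓ,X1,X2
RREF:
  r0: [   1    0    0    1    0    1    1]
  r1: [   0    1    0    3    1    4    4]
  r2: [   0    0    1    0    0    3    2]
Fix exponent of X1 at 1, m at 0, ℓ at 0, X2 at 0; solve each RREF row for its pivot's exponent:
  r0: exp(ρ) + (1)·1 = 0 ⇒ exp(ρ) = -1
  r1: exp(D) + (4)·1 = 0 ⇒ exp(D) = -4
  r2: exp(ΔT) + (3)·1 = 0 ⇒ exp(ΔT) = -3
Π_3 = ρ^-1 · D^-4 · ΔT^-3 · X1

["-1", "-4", "-3", "0", "0", "1", "0"]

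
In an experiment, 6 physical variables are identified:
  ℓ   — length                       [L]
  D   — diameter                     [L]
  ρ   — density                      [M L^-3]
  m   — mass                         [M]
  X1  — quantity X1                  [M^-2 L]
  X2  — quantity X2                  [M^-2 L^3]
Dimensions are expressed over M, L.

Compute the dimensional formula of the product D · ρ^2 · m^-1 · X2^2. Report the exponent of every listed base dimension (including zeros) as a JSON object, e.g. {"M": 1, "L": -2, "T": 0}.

{"M": -3, "L": 1}

Dimensional matrix (M×L by ℓ×D×ρ×m×X1×X2):
  M: [ 0  0  1  1 -2 -2]
  L: [ 1  1 -3  0  1  3]
  [M]: (1)·0+(2)·1+(-1)·1+(2)·-2 = -3
  [L]: (1)·1+(2)·-3+(-1)·0+(2)·3 = 1
⇒ M^-3 L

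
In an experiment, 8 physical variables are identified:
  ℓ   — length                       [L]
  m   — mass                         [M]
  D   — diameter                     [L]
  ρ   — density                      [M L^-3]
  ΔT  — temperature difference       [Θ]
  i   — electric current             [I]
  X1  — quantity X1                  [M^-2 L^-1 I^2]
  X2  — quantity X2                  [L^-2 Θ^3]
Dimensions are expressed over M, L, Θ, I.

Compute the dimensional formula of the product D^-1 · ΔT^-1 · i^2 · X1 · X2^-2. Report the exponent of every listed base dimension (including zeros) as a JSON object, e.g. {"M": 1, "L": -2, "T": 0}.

Exponent matrix [M,L,Θ,I] × [ℓ,m,D,ρ,ΔT,i,X1,X2]:
  M: [ 0  1  0  1  0  0 -2  0]
  L: [ 1  0  1 -3  0  0 -1 -2]
  Θ: [ 0  0  0  0  1  0  0  3]
  I: [ 0  0  0  0  0  1  2  0]
  [M]: (-1)·0+(-1)·0+(2)·0+(1)·-2+(-2)·0 = -2
  [L]: (-1)·1+(-1)·0+(2)·0+(1)·-1+(-2)·-2 = 2
  [Θ]: (-1)·0+(-1)·1+(2)·0+(1)·0+(-2)·3 = -7
  [I]: (-1)·0+(-1)·0+(2)·1+(1)·2+(-2)·0 = 4
⇒ M^-2 L^2 Θ^-7 I^4

{"M": -2, "L": 2, "Θ": -7, "I": 4}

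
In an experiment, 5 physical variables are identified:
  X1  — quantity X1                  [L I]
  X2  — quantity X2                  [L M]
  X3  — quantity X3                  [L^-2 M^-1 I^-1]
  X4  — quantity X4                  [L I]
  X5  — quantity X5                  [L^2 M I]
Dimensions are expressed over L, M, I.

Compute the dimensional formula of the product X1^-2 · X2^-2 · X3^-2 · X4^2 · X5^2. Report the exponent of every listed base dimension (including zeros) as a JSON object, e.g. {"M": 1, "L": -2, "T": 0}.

{"L": 6, "M": 2, "I": 4}

Exponent matrix [L,M,I] × [X1,X2,X3,X4,X5]:
  L: [ 1  1 -2  1  2]
  M: [ 0  1 -1  0  1]
  I: [ 1  0 -1  1  1]
  [L]: (-2)·1+(-2)·1+(-2)·-2+(2)·1+(2)·2 = 6
  [M]: (-2)·0+(-2)·1+(-2)·-1+(2)·0+(2)·1 = 2
  [I]: (-2)·1+(-2)·0+(-2)·-1+(2)·1+(2)·1 = 4
⇒ L^6 M^2 I^4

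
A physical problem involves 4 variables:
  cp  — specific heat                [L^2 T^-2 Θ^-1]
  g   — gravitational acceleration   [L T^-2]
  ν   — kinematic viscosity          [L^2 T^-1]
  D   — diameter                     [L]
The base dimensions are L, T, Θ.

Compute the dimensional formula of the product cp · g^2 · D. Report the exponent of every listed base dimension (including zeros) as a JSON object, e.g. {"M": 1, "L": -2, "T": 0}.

{"L": 5, "T": -6, "Θ": -1}

Dimensional matrix (L×T×Θ by cp×g×ν×D):
  L: [ 2  1  2  1]
  T: [-2 -2 -1  0]
  Θ: [-1  0  0  0]
  [L]: (1)·2+(2)·1+(1)·1 = 5
  [T]: (1)·-2+(2)·-2+(1)·0 = -6
  [Θ]: (1)·-1+(2)·0+(1)·0 = -1
⇒ L^5 T^-6 Θ^-1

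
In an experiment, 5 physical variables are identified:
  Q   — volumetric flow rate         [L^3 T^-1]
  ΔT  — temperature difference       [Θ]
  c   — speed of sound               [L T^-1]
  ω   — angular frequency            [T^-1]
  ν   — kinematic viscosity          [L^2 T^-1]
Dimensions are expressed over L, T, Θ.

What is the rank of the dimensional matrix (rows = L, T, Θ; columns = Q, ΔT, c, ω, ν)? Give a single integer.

Write exponents as rows L,T,Θ / cols Q,ΔT,c,ω,ν:
  L: [ 3  0  1  0  2]
  T: [-1  0 -1 -1 -1]
  Θ: [ 0  1  0  0  0]
Echelon form has 3 nonzero rows (pivots: Q,ΔT,c)

3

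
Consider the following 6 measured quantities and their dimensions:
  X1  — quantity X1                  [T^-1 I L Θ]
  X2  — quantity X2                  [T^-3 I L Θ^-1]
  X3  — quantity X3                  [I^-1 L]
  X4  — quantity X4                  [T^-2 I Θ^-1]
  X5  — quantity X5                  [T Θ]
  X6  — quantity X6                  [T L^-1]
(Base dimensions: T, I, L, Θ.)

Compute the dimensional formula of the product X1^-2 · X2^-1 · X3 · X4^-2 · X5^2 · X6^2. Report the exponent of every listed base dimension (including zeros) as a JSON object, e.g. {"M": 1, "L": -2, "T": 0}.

Exponent matrix [T,I,L,Θ] × [X1,X2,X3,X4,X5,X6]:
  T: [-1 -3  0 -2  1  1]
  I: [ 1  1 -1  1  0  0]
  L: [ 1  1  1  0  0 -1]
  Θ: [ 1 -1  0 -1  1  0]
  [T]: (-2)·-1+(-1)·-3+(1)·0+(-2)·-2+(2)·1+(2)·1 = 13
  [I]: (-2)·1+(-1)·1+(1)·-1+(-2)·1+(2)·0+(2)·0 = -6
  [L]: (-2)·1+(-1)·1+(1)·1+(-2)·0+(2)·0+(2)·-1 = -4
  [Θ]: (-2)·1+(-1)·-1+(1)·0+(-2)·-1+(2)·1+(2)·0 = 3
⇒ T^13 I^-6 L^-4 Θ^3

{"T": 13, "I": -6, "L": -4, "Θ": 3}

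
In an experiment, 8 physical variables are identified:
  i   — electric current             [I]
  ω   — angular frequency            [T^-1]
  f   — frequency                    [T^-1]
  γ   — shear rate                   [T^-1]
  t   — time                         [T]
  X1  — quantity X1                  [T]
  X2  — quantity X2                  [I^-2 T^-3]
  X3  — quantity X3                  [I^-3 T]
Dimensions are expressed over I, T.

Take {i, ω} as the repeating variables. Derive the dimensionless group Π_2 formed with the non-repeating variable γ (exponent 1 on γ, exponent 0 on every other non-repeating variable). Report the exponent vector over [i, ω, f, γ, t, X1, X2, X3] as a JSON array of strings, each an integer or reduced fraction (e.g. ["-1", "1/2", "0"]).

["0", "-1", "0", "1", "0", "0", "0", "0"]

Exponent matrix [I,T] × [i,ω,f,γ,t,X1,X2,X3]:
  I: [ 1  0  0  0  0  0 -2 -3]
  T: [ 0 -1 -1 -1  1  1 -3  1]
RREF → pivots at {i,ω} ⇒ r = 2
Pivot set = {i,ω}, free = {f,γ,t,X1,X2,X3}
RREF:
  r0: [   1    0    0    0    0    0   -2   -3]
  r1: [   0    1    1    1   -1   -1    3   -1]
Fix exponent of γ at 1, f at 0, t at 0, X1 at 0, X2 at 0, X3 at 0; solve each RREF row for its pivot's exponent:
  r0: exp(i) + (0)·1 = 0 ⇒ exp(i) = 0
  r1: exp(ω) + (1)·1 = 0 ⇒ exp(ω) = -1
Π_2 = ω^-1 · γ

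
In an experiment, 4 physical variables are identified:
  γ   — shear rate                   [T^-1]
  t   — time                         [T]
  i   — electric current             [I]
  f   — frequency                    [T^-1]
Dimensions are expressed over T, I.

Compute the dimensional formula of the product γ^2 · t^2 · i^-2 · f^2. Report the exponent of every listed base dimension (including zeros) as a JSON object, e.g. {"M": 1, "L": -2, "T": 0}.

{"T": -2, "I": -2}

Dimensional matrix (T×I by γ×t×i×f):
  T: [-1  1  0 -1]
  I: [ 0  0  1  0]
  [T]: (2)·-1+(2)·1+(-2)·0+(2)·-1 = -2
  [I]: (2)·0+(2)·0+(-2)·1+(2)·0 = -2
⇒ T^-2 I^-2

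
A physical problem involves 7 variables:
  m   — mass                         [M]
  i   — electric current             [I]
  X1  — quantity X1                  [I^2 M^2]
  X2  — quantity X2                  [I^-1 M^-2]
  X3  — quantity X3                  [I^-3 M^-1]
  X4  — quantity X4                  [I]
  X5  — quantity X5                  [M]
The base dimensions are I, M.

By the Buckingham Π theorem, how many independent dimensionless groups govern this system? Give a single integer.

Dimensional matrix (I×M by m×i×X1×X2×X3×X4×X5):
  I: [ 0  1  2 -1 -3  1  0]
  M: [ 1  0  2 -2 -1  0  1]
RREF → pivots at {m,i} ⇒ r = 2
Π count = n − r = 7 − 2 = 5

5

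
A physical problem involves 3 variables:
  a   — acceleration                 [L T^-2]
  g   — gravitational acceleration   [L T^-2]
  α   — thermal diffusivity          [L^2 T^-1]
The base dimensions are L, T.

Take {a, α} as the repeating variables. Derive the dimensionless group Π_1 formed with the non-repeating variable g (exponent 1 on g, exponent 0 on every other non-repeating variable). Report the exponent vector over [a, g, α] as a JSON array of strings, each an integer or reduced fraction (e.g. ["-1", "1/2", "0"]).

["-1", "1", "0"]

Write exponents as rows L,T / cols a,g,α:
  L: [ 1  1  2]
  T: [-2 -2 -1]
Echelon form has 2 nonzero rows (pivots: a,α)
Pivot set = {a,α}, free = {g}
RREF:
  r0: [   1    1    0]
  r1: [   0    0    1]
Fix exponent of g at 1; solve each RREF row for its pivot's exponent:
  r0: exp(a) + (1)·1 = 0 ⇒ exp(a) = -1
  r1: exp(α) + (0)·1 = 0 ⇒ exp(α) = 0
Π_1 = a^-1 · g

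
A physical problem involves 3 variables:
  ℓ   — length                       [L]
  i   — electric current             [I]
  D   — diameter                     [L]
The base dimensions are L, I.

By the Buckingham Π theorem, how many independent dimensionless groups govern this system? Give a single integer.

1

Write exponents as rows L,I / cols ℓ,i,D:
  L: [ 1  0  1]
  I: [ 0  1  0]
Row reduction gives pivot columns ℓ,i; rank = 2
Π count = n − r = 3 − 2 = 1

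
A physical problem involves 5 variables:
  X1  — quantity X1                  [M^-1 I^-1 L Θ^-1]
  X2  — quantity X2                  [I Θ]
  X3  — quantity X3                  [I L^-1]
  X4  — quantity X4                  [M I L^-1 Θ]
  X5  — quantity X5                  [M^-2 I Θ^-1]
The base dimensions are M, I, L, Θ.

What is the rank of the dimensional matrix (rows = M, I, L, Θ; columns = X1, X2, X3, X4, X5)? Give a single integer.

3

Write exponents as rows M,I,L,Θ / cols X1,X2,X3,X4,X5:
  M: [-1  0  0  1 -2]
  I: [-1  1  1  1  1]
  L: [ 1  0 -1 -1  0]
  Θ: [-1  1  0  1 -1]
Row reduction gives pivot columns X1,X2,X3; rank = 3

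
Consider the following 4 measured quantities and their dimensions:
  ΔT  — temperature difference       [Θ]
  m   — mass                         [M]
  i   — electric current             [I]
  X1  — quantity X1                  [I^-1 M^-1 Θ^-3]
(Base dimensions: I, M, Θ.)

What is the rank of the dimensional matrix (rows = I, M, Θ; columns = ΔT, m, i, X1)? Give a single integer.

Dimensional matrix (I×M×Θ by ΔT×m×i×X1):
  I: [ 0  0  1 -1]
  M: [ 0  1  0 -1]
  Θ: [ 1  0  0 -3]
Row reduction gives pivot columns ΔT,m,i; rank = 3

3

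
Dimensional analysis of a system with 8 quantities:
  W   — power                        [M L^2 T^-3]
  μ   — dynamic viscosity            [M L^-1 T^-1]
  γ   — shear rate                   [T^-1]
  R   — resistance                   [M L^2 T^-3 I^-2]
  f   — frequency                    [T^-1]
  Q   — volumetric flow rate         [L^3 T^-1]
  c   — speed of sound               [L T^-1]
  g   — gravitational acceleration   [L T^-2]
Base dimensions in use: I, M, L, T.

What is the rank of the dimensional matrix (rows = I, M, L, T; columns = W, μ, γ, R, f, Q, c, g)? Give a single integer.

4

Dimensional matrix (I×M×L×T by W×μ×γ×R×f×Q×c×g):
  I: [ 0  0  0 -2  0  0  0  0]
  M: [ 1  1  0  1  0  0  0  0]
  L: [ 2 -1  0  2  0  3  1  1]
  T: [-3 -1 -1 -3 -1 -1 -1 -2]
RREF → pivots at {W,μ,γ,R} ⇒ r = 4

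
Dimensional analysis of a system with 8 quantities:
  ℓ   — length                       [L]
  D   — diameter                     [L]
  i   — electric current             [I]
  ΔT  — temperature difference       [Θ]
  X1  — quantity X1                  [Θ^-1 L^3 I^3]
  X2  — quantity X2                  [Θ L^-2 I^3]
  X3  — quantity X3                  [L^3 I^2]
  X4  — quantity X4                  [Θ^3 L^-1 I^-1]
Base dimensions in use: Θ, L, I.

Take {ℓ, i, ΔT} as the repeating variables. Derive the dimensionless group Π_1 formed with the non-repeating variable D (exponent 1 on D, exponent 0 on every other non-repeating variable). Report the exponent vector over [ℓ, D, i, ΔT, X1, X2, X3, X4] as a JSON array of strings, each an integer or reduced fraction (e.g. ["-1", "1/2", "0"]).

["-1", "1", "0", "0", "0", "0", "0", "0"]

Dimensional matrix (Θ×L×I by ℓ×D×i×ΔT×X1×X2×X3×X4):
  Θ: [ 0  0  0  1 -1  1  0  3]
  L: [ 1  1  0  0  3 -2  3 -1]
  I: [ 0  0  1  0  3  3  2 -1]
Row reduction gives pivot columns ℓ,i,ΔT; rank = 3
Repeat: ℓ,i,ΔT; free: D,X1,X2,X3,X4
RREF:
  r0: [   1    1    0    0    3   -2    3   -1]
  r1: [   0    0    1    0    3    3    2   -1]
  r2: [   0    0    0    1   -1    1    0    3]
Fix exponent of D at 1, X1 at 0, X2 at 0, X3 at 0, X4 at 0; solve each RREF row for its pivot's exponent:
  r0: exp(ℓ) + (1)·1 = 0 ⇒ exp(ℓ) = -1
  r1: exp(i) + (0)·1 = 0 ⇒ exp(i) = 0
  r2: exp(ΔT) + (0)·1 = 0 ⇒ exp(ΔT) = 0
Π_1 = ℓ^-1 · D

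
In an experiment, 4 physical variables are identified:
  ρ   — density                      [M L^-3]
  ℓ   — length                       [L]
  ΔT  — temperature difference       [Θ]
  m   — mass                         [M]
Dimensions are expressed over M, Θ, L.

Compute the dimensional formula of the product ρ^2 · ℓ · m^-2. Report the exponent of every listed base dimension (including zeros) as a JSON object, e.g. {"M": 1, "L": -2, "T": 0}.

{"M": 0, "Θ": 0, "L": -5}

Exponent matrix [M,Θ,L] × [ρ,ℓ,ΔT,m]:
  M: [ 1  0  0  1]
  Θ: [ 0  0  1  0]
  L: [-3  1  0  0]
  [M]: (2)·1+(1)·0+(-2)·1 = 0
  [Θ]: (2)·0+(1)·0+(-2)·0 = 0
  [L]: (2)·-3+(1)·1+(-2)·0 = -5
⇒ L^-5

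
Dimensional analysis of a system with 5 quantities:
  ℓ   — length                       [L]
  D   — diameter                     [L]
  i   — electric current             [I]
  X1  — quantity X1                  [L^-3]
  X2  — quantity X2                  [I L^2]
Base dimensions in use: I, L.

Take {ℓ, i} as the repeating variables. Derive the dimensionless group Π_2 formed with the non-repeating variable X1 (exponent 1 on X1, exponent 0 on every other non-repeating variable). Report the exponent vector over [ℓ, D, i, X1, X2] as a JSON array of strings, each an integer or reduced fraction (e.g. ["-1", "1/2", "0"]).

["3", "0", "0", "1", "0"]

Write exponents as rows I,L / cols ℓ,D,i,X1,X2:
  I: [ 0  0  1  0  1]
  L: [ 1  1  0 -3  2]
Echelon form has 2 nonzero rows (pivots: ℓ,i)
Pivot set = {ℓ,i}, free = {D,X1,X2}
RREF:
  r0: [   1    1    0   -3    2]
  r1: [   0    0    1    0    1]
Fix exponent of X1 at 1, D at 0, X2 at 0; solve each RREF row for its pivot's exponent:
  r0: exp(ℓ) + (-3)·1 = 0 ⇒ exp(ℓ) = 3
  r1: exp(i) + (0)·1 = 0 ⇒ exp(i) = 0
Π_2 = ℓ^3 · X1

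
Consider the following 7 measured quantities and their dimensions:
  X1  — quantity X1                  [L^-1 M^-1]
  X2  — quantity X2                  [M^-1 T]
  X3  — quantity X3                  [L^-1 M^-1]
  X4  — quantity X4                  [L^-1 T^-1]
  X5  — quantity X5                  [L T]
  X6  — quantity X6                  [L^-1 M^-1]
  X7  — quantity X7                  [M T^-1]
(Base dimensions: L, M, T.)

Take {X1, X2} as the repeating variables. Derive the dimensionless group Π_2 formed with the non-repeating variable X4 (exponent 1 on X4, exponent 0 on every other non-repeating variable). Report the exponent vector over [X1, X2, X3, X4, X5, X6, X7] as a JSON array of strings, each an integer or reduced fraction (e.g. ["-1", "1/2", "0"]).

Exponent matrix [L,M,T] × [X1,X2,X3,X4,X5,X6,X7]:
  L: [-1  0 -1 -1  1 -1  0]
  M: [-1 -1 -1  0  0 -1  1]
  T: [ 0  1  0 -1  1  0 -1]
Row reduction gives pivot columns X1,X2; rank = 2
Pivot set = {X1,X2}, free = {X3,X4,X5,X6,X7}
RREF:
  r0: [   1    0    1    1   -1    1    0]
  r1: [   0    1    0   -1    1    0   -1]
  r2: [   0    0    0    0    0    0    0]
Fix exponent of X4 at 1, X3 at 0, X5 at 0, X6 at 0, X7 at 0; solve each RREF row for its pivot's exponent:
  r0: exp(X1) + (1)·1 = 0 ⇒ exp(X1) = -1
  r1: exp(X2) + (-1)·1 = 0 ⇒ exp(X2) = 1
Π_2 = X1^-1 · X2 · X4

["-1", "1", "0", "1", "0", "0", "0"]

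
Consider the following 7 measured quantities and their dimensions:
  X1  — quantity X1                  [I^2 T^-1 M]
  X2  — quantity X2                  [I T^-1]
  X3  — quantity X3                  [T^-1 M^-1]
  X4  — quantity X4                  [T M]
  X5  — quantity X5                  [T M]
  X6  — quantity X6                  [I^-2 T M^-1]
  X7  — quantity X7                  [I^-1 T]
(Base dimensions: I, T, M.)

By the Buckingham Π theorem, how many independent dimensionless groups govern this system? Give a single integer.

5

Exponent matrix [I,T,M] × [X1,X2,X3,X4,X5,X6,X7]:
  I: [ 2  1  0  0  0 -2 -1]
  T: [-1 -1 -1  1  1  1  1]
  M: [ 1  0 -1  1  1 -1  0]
Row reduction gives pivot columns X1,X2; rank = 2
n=7, r=2 ⇒ 5 dimensionless groups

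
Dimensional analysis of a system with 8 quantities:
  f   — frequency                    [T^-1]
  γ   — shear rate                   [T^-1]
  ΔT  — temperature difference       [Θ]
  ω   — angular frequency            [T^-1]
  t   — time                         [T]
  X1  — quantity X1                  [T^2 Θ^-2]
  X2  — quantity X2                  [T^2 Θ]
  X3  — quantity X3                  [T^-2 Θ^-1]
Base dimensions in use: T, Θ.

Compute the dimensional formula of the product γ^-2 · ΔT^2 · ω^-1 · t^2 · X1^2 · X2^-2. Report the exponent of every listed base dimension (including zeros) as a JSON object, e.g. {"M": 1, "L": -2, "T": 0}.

{"T": 5, "Θ": -4}

Exponent matrix [T,Θ] × [f,γ,ΔT,ω,t,X1,X2,X3]:
  T: [-1 -1  0 -1  1  2  2 -2]
  Θ: [ 0  0  1  0  0 -2  1 -1]
  [T]: (-2)·-1+(2)·0+(-1)·-1+(2)·1+(2)·2+(-2)·2 = 5
  [Θ]: (-2)·0+(2)·1+(-1)·0+(2)·0+(2)·-2+(-2)·1 = -4
⇒ T^5 Θ^-4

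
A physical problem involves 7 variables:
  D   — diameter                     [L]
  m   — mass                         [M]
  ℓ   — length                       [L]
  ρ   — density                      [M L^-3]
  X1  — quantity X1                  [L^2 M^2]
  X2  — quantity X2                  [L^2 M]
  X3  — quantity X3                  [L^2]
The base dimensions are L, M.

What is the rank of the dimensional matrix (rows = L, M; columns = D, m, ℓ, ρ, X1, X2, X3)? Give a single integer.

2

Dimensional matrix (L×M by D×m×ℓ×ρ×X1×X2×X3):
  L: [ 1  0  1 -3  2  2  2]
  M: [ 0  1  0  1  2  1  0]
RREF → pivots at {D,m} ⇒ r = 2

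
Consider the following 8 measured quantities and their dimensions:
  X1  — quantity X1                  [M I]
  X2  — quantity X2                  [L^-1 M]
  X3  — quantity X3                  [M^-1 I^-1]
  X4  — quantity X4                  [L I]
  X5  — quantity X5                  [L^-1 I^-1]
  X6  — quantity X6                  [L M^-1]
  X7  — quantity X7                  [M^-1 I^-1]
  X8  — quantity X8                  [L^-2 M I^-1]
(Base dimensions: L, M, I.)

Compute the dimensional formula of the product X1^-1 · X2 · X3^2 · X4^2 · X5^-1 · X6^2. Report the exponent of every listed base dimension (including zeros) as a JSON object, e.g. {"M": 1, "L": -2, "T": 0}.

{"L": 4, "M": -4, "I": 0}

Dimensional matrix (L×M×I by X1×X2×X3×X4×X5×X6×X7×X8):
  L: [ 0 -1  0  1 -1  1  0 -2]
  M: [ 1  1 -1  0  0 -1 -1  1]
  I: [ 1  0 -1  1 -1  0 -1 -1]
  [L]: (-1)·0+(1)·-1+(2)·0+(2)·1+(-1)·-1+(2)·1 = 4
  [M]: (-1)·1+(1)·1+(2)·-1+(2)·0+(-1)·0+(2)·-1 = -4
  [I]: (-1)·1+(1)·0+(2)·-1+(2)·1+(-1)·-1+(2)·0 = 0
⇒ L^4 M^-4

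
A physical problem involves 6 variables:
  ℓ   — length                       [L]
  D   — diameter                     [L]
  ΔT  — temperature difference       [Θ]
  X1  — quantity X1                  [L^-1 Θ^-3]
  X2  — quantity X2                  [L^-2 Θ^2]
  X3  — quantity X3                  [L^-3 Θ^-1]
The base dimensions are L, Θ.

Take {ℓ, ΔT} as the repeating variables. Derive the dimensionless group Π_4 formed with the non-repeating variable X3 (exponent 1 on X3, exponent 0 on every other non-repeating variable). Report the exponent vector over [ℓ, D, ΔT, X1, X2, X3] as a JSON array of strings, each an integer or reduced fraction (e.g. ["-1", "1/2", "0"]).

Write exponents as rows L,Θ / cols ℓ,D,ΔT,X1,X2,X3:
  L: [ 1  1  0 -1 -2 -3]
  Θ: [ 0  0  1 -3  2 -1]
Row reduction gives pivot columns ℓ,ΔT; rank = 2
Pivot set = {ℓ,ΔT}, free = {D,X1,X2,X3}
RREF:
  r0: [   1    1    0   -1   -2   -3]
  r1: [   0    0    1   -3    2   -1]
Fix exponent of X3 at 1, D at 0, X1 at 0, X2 at 0; solve each RREF row for its pivot's exponent:
  r0: exp(ℓ) + (-3)·1 = 0 ⇒ exp(ℓ) = 3
  r1: exp(ΔT) + (-1)·1 = 0 ⇒ exp(ΔT) = 1
Π_4 = ℓ^3 · ΔT · X3

["3", "0", "1", "0", "0", "1"]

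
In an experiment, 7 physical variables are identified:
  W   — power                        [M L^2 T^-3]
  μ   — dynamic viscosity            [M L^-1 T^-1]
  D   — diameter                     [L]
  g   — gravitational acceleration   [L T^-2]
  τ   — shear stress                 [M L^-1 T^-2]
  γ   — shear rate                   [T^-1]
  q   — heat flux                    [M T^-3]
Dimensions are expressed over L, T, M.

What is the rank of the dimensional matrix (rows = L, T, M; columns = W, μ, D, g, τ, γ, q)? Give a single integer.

3

Dimensional matrix (L×T×M by W×μ×D×g×τ×γ×q):
  L: [ 2 -1  1  1 -1  0  0]
  T: [-3 -1  0 -2 -2 -1 -3]
  M: [ 1  1  0  0  1  0  1]
Row reduction gives pivot columns W,μ,D; rank = 3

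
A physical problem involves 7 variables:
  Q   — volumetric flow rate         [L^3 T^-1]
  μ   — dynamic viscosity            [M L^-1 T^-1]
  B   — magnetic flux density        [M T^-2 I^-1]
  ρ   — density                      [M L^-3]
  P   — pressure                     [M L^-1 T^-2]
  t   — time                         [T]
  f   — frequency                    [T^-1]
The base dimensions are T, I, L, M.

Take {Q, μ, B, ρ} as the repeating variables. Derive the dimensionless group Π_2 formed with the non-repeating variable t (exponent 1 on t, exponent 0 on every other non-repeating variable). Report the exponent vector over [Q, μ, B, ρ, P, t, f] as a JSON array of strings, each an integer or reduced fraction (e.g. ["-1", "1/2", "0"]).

["-2", "3", "0", "-3", "0", "1", "0"]

Dimensional matrix (T×I×L×M by Q×μ×B×ρ×P×t×f):
  T: [-1 -1 -2  0 -2  1 -1]
  I: [ 0  0 -1  0  0  0  0]
  L: [ 3 -1  0 -3 -1  0  0]
  M: [ 0  1  1  1  1  0  0]
RREF → pivots at {Q,μ,B,ρ} ⇒ r = 4
Repeat: Q,μ,B,ρ; free: P,t,f
RREF:
  r0: [   1    0    0    0   -2    2   -2]
  r1: [   0    1    0    0    4   -3    3]
  r2: [   0    0    1    0    0    0    0]
  r3: [   0    0    0    1   -3    3   -3]
Fix exponent of t at 1, P at 0, f at 0; solve each RREF row for its pivot's exponent:
  r0: exp(Q) + (2)·1 = 0 ⇒ exp(Q) = -2
  r1: exp(μ) + (-3)·1 = 0 ⇒ exp(μ) = 3
  r2: exp(B) + (0)·1 = 0 ⇒ exp(B) = 0
  r3: exp(ρ) + (3)·1 = 0 ⇒ exp(ρ) = -3
Π_2 = Q^-2 · μ^3 · ρ^-3 · t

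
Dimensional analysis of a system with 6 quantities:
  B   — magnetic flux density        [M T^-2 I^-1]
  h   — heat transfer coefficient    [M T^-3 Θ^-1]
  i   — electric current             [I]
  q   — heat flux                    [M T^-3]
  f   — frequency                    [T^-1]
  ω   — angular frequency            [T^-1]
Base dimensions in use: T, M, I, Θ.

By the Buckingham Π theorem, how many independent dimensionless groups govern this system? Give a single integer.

2

Write exponents as rows T,M,I,Θ / cols B,h,i,q,f,ω:
  T: [-2 -3  0 -3 -1 -1]
  M: [ 1  1  0  1  0  0]
  I: [-1  0  1  0  0  0]
  Θ: [ 0 -1  0  0  0  0]
Row reduction gives pivot columns B,h,i,q; rank = 4
n=6, r=4 ⇒ 2 dimensionless groups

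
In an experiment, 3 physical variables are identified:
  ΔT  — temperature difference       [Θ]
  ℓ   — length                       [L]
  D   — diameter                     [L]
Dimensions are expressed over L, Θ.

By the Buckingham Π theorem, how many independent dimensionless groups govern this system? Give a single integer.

Write exponents as rows L,Θ / cols ΔT,ℓ,D:
  L: [ 0  1  1]
  Θ: [ 1  0  0]
Echelon form has 2 nonzero rows (pivots: ΔT,ℓ)
n=3, r=2 ⇒ 1 dimensionless group

1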